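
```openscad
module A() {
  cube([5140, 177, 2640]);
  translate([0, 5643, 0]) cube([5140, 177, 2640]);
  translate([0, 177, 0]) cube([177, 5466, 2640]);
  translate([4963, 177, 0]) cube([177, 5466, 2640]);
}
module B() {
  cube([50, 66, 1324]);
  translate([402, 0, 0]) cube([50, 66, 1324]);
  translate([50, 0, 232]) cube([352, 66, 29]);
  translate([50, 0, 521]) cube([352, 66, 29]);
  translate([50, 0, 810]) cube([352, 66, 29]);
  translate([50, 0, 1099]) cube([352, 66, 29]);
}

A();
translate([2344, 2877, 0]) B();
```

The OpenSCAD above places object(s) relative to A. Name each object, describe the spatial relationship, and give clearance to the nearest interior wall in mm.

Clearances: x = 2167, y = 2700; minimum 2167 mm.

A is a house frame. B is a ladder. The ladder sits inside the house frame, centred. The clearance to the nearest interior wall is 2167 mm.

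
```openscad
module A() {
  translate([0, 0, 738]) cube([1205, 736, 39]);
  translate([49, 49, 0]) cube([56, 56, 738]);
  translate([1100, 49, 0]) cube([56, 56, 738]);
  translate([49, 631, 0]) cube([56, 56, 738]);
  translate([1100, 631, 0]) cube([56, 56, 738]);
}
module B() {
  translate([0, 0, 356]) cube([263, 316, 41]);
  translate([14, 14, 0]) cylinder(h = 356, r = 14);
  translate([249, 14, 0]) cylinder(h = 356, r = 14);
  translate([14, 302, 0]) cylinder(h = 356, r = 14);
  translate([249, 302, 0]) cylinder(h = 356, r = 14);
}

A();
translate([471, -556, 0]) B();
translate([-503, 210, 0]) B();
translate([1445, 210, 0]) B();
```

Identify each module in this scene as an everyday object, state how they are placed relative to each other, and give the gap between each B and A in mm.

A is a table. B is a stool. Three stools sit around the table at the −y, −x, +x sides. The gap between each stool and the table is 240 mm.

Each stool's nearest face is 240 mm from the table's bounding box.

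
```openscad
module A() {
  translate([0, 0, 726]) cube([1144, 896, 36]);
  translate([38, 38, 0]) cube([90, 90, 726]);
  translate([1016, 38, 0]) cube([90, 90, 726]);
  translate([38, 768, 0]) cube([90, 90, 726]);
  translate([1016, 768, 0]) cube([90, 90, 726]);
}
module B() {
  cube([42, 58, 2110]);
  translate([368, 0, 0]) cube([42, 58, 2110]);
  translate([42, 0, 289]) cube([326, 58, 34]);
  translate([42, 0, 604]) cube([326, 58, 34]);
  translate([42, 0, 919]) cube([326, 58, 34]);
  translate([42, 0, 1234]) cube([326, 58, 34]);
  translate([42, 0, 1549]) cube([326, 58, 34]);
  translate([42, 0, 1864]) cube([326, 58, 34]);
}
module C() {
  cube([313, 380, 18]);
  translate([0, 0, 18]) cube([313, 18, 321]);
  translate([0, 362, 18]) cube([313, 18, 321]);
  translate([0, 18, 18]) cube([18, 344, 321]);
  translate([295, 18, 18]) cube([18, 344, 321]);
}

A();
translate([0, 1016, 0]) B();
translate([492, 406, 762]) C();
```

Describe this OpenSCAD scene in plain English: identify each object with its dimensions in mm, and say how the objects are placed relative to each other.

A is a table: top 1144 mm (x) × 896 mm (y), 36 mm thick, upper face at z = 762 mm, on four 90×90 mm square legs, each inset 38 mm from the nearest pair of top edges, running from z = 0 to the bottom of the top.

B is a wooden ladder with two side rails of 42×58 mm section and 2110 mm height, set 410 mm apart overall. Between them run 6 rectangular rungs (58 mm deep, 34 mm thick), front faces flush with the rails' −y face. The bottom of the first rung is 289 mm above the floor and each subsequent rung is 315 mm higher than the one below.

C is an open-topped rectangular box: outside dimensions 313×380×339 mm, with a uniform wall and base thickness of 18 mm. The base is a full 313×380 slab on the floor; four walls sit on top of the base. The front and back walls (the −y and +y sides) span the full width; the two side walls fit between them.

The ladder is on the floor beside the table on its +y side. The open box is on top of the table.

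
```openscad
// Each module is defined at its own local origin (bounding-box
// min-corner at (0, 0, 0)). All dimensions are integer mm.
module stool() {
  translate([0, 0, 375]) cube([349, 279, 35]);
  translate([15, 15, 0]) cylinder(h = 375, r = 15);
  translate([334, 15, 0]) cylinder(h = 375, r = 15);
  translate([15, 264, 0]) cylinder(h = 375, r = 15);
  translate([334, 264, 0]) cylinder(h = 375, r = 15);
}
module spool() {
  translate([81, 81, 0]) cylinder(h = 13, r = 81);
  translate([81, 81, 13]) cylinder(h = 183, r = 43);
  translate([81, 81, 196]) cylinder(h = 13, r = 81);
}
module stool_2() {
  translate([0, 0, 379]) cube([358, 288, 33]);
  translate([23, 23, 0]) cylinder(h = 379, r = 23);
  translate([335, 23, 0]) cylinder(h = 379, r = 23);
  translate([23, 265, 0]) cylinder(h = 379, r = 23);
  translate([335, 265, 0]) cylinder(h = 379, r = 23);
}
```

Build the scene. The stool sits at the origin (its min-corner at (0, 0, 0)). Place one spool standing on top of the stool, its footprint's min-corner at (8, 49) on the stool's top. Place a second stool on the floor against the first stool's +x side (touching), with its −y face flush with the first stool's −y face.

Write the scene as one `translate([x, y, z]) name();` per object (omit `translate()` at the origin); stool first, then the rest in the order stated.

stool();
translate([8, 49, 410]) spool();
translate([349, 0, 0]) stool_2();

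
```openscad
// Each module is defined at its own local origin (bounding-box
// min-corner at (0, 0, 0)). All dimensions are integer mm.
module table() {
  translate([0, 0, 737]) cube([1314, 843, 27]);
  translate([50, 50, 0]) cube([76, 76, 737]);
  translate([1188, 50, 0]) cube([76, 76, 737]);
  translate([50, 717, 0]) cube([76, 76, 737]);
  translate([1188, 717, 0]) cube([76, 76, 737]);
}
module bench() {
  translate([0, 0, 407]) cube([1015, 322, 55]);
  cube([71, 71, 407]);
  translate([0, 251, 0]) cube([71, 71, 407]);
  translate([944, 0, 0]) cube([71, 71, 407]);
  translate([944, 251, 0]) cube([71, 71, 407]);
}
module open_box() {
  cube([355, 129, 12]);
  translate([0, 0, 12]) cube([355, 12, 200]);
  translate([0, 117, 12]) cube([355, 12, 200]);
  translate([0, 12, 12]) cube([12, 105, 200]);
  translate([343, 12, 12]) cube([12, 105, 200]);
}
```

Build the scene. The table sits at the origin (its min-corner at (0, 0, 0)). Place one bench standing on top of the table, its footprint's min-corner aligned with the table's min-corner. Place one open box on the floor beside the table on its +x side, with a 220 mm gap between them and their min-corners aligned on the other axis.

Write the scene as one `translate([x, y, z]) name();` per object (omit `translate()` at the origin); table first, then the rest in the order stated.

table();
translate([0, 0, 764]) bench();
translate([1534, 0, 0]) open_box();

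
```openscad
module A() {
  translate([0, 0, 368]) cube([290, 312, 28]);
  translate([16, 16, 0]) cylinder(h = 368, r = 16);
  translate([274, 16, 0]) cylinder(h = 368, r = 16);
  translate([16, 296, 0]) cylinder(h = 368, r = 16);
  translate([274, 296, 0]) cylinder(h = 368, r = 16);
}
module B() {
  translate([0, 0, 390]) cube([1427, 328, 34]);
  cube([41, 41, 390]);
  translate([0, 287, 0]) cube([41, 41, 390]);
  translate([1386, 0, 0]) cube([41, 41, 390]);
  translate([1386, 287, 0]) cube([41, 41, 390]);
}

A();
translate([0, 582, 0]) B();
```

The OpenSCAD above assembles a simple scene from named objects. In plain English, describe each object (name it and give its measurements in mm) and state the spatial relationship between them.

A is a simple wooden stool: a rectangular seat 290 mm (x) by 312 mm (y), 28 mm thick, top face at z = 396 mm, on four round legs, each 32 mm in diameter. The legs rest on z = 0, each leg's axis is inset half a diameter from the nearest pair of seat edges (so the leg's bounding box is flush with the corner).

B is a long wooden bench with a 1427 mm (x) × 328 mm (y) seat, 34 mm thick, its top surface 424 mm above the floor. Four 41 mm square legs at the seat corners, flush with the edges, run from z = 0 to the seat underside.

The bench is on the floor beside the stool on its +y side.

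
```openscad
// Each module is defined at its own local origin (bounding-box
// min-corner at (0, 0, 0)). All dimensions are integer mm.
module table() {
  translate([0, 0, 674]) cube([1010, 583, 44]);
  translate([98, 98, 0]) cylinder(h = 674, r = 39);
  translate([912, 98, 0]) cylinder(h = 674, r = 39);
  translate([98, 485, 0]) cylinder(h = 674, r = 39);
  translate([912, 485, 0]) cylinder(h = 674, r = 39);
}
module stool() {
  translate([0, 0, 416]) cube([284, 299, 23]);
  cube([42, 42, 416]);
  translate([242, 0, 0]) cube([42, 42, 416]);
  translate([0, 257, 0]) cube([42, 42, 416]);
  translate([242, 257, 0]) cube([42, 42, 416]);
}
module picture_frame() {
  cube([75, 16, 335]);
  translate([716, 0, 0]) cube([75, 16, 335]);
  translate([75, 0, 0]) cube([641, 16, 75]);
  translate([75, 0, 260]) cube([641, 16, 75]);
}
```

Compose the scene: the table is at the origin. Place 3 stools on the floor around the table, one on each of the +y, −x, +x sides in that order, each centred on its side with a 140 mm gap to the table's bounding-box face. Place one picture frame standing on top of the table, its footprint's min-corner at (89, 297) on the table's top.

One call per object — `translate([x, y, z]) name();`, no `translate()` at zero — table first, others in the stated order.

table();
translate([363, 723, 0]) stool();
translate([-424, 142, 0]) stool();
translate([1150, 142, 0]) stool();
translate([89, 297, 718]) picture_frame();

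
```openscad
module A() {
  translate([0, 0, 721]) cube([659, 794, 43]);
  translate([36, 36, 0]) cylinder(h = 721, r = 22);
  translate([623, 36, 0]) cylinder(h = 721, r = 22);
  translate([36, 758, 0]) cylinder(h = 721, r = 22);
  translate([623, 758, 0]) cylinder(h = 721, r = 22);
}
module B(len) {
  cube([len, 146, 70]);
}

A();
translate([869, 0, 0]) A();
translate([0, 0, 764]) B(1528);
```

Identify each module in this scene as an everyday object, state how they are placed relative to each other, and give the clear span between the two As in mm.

Second table starts at x = 869; first ends at x = 659; clear span = 869 − 659 = 210 mm.

A is a table. B is a beam. A beam spans the tops of two tables. The clear span between the two tables is 210 mm.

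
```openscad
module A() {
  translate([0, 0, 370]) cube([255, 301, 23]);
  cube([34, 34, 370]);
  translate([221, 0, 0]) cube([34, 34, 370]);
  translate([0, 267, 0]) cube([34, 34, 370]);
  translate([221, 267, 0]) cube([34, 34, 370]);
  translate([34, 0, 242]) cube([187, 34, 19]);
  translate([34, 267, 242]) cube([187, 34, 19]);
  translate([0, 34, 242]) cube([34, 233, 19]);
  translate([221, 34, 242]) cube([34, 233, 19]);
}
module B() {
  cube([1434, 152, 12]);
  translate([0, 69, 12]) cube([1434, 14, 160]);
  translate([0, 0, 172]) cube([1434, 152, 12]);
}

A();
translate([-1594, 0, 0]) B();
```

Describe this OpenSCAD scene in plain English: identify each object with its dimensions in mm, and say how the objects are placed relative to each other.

A is a simple wooden stool: a rectangular seat 255 mm (x) by 301 mm (y), 23 mm thick, top face at z = 393 mm, on four square legs, each 34×34 mm in cross-section. The legs rest on z = 0, each flush with a corner of the seat. Four stretchers, 34 mm wide and 19 mm tall, connect adjacent legs with their undersides at z = 242 mm, each running between the inner faces of the legs it joins and aligned with the legs' outer faces on the other axis.

B is an I-beam lying along x, 1434 mm long. Overall section height 184 mm. Two flanges 152 mm wide (y) and 12 mm thick, one on the floor and one at the top; a web 14 mm thick runs between them, centred on the flange width.

The I-beam is on the floor beside the stool on its −x side.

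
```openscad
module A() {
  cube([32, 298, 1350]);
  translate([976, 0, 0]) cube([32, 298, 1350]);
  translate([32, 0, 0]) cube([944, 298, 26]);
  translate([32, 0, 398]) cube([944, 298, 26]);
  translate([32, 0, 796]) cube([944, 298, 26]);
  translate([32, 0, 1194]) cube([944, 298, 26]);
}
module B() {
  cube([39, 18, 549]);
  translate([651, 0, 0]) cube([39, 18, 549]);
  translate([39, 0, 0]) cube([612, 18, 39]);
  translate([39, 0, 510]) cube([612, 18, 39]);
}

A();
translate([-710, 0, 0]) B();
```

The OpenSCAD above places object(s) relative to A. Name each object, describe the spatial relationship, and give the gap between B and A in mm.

A is a bookshelf. B is a picture frame. The picture frame is on the floor beside the bookshelf on its −x side. The gap between the picture frame and the bookshelf is 20 mm.

The picture frame's nearest face is 20 mm from the bookshelf's −x face.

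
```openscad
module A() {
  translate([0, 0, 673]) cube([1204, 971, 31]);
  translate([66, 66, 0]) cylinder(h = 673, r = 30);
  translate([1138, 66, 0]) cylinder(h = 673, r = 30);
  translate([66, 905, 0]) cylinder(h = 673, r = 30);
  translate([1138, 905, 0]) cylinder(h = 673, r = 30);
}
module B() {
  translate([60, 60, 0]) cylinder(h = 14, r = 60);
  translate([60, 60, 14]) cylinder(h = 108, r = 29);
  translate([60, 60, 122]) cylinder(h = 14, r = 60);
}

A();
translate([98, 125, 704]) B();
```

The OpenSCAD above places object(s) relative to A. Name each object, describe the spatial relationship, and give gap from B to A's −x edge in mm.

The spool's min-x is at 98; the table's min-x is 0; gap = 98 mm.

A is a table. B is a spool. The spool is on top of the table. The gap from the spool to the table's −x edge is 98 mm.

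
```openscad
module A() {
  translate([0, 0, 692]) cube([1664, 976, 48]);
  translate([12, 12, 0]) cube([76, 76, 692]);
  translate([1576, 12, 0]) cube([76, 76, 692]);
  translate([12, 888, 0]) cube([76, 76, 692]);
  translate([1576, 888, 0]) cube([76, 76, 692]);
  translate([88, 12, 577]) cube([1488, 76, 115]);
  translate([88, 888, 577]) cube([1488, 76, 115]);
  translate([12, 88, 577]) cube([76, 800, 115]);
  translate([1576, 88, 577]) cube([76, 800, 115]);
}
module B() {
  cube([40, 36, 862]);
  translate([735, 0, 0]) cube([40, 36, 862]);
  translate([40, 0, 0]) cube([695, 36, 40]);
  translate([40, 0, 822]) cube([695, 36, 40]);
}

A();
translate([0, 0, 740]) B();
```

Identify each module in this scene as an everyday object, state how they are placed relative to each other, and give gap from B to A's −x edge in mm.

The picture frame's min-x is at 0; the table's min-x is 0; gap = 0 mm.

A is a table. B is a picture frame. The picture frame is on top of the table. The gap from the picture frame to the table's −x edge is 0 mm.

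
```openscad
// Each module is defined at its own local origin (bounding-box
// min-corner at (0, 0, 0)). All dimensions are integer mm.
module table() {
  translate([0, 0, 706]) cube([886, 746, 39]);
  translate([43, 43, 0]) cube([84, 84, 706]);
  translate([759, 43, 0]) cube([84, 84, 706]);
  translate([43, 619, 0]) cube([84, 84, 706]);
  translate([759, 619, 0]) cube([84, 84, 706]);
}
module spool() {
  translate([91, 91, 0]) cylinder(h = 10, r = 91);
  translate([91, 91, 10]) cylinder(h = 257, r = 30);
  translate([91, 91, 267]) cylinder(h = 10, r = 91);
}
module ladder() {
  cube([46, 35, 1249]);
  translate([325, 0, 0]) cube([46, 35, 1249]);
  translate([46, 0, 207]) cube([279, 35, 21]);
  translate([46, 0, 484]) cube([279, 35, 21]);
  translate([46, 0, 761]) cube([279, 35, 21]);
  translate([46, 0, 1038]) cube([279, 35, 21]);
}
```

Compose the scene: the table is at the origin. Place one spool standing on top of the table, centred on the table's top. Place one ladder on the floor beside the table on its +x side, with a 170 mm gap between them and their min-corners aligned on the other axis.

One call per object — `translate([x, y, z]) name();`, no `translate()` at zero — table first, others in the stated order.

table();
translate([352, 282, 745]) spool();
translate([1056, 0, 0]) ladder();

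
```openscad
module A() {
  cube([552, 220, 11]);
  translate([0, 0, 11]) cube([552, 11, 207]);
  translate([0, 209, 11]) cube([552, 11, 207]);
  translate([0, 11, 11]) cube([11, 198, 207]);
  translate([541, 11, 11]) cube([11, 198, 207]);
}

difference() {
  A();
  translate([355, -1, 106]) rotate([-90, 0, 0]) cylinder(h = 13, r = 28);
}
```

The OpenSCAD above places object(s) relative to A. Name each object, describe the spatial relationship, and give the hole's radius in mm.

A is an open box. The open box has a circular hole through its front wall. The hole's radius is 28 mm.

The subtracted cylinder has r = 28 mm.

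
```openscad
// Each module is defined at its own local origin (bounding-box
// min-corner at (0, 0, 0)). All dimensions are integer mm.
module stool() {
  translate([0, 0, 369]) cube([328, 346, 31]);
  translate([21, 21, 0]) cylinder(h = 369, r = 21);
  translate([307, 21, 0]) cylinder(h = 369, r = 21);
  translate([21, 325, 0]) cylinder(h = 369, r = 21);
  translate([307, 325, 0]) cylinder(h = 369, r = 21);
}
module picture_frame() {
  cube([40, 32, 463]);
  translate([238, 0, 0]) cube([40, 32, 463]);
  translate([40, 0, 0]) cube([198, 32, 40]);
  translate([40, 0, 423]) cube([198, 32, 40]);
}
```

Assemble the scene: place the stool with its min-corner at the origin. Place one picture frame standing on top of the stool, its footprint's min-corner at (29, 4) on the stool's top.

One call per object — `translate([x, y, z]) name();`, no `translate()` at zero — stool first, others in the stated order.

stool();
translate([29, 4, 400]) picture_frame();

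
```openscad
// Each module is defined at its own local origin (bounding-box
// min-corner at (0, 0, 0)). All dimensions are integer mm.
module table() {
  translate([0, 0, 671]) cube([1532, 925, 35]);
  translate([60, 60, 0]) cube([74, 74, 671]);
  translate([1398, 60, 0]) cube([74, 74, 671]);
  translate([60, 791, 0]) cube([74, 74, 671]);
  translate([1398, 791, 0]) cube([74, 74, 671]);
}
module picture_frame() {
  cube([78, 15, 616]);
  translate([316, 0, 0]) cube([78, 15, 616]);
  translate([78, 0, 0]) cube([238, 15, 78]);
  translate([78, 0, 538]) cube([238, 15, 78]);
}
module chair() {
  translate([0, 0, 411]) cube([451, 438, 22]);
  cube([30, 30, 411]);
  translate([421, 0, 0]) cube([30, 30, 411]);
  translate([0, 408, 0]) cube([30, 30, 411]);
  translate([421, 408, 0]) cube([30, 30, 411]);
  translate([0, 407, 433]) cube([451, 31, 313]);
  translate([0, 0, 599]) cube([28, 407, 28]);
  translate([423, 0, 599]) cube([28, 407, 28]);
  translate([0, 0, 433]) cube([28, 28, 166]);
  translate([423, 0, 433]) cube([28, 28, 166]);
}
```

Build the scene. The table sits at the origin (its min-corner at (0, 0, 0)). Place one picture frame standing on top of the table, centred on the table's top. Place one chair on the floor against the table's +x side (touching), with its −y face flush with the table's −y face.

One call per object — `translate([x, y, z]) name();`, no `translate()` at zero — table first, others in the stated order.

table();
translate([569, 455, 706]) picture_frame();
translate([1532, 0, 0]) chair();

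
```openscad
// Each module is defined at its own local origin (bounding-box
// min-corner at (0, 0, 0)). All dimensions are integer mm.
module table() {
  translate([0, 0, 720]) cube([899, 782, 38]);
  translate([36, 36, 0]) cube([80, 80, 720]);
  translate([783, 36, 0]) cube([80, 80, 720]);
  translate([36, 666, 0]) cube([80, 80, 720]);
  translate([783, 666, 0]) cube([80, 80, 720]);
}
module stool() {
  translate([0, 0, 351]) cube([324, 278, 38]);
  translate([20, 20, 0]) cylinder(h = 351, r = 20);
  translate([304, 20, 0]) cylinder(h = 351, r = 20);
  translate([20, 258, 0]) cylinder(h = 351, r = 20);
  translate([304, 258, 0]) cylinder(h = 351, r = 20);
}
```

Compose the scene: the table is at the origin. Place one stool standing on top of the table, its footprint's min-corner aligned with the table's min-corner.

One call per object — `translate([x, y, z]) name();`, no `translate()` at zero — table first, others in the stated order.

table();
translate([0, 0, 758]) stool();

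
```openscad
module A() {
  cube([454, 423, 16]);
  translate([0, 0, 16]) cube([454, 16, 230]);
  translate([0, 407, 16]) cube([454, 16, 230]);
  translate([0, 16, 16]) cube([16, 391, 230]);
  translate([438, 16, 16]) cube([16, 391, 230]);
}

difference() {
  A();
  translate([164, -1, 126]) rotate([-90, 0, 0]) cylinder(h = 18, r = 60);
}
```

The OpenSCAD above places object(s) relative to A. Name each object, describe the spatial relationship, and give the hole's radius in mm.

The subtracted cylinder has r = 60 mm.

A is an open box. The open box has a circular hole through its front wall. The hole's radius is 60 mm.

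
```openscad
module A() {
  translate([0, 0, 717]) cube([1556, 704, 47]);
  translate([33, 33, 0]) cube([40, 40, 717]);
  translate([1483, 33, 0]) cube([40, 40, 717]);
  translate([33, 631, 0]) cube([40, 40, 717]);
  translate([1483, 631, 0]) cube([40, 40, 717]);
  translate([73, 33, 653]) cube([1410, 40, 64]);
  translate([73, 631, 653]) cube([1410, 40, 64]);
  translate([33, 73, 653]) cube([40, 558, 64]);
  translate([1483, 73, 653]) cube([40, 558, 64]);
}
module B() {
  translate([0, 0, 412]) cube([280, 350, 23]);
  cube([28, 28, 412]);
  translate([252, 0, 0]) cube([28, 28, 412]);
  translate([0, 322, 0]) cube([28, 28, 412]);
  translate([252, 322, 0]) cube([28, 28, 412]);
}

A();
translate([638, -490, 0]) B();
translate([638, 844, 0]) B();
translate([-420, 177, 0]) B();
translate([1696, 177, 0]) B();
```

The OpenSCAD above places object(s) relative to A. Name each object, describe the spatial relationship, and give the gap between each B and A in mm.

A is a table. B is a stool. Four stools sit around the table at the −y, +y, −x, +x sides. The gap between each stool and the table is 140 mm.

Each stool's nearest face is 140 mm from the table's bounding box.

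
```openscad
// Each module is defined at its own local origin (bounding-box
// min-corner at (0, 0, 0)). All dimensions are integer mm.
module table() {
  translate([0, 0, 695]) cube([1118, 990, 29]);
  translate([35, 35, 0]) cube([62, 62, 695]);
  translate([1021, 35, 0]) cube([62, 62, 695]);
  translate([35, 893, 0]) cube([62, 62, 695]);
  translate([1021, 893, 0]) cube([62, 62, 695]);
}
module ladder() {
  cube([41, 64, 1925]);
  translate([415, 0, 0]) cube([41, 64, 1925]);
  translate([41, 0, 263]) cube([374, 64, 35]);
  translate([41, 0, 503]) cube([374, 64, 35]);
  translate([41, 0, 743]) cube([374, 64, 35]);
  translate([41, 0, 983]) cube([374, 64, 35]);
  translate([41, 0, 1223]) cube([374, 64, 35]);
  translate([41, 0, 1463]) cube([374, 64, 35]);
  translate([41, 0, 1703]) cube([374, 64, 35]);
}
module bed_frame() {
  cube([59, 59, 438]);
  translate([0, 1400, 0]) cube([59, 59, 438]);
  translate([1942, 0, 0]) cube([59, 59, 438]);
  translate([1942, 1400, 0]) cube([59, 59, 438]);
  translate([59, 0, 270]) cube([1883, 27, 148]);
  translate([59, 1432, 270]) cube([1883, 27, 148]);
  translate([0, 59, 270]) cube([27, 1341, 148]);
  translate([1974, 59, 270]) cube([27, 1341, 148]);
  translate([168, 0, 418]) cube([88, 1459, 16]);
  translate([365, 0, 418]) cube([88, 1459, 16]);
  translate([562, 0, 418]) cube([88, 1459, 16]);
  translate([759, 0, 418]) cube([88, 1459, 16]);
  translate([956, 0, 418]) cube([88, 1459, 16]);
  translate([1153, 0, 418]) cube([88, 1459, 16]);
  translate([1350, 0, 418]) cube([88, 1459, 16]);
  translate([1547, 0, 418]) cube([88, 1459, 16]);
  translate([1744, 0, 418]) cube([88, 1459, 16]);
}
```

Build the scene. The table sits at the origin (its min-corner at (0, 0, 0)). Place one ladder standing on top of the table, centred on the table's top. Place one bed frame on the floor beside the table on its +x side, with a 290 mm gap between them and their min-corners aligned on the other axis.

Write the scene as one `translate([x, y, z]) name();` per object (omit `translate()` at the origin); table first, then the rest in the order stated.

table();
translate([331, 463, 724]) ladder();
translate([1408, 0, 0]) bed_frame();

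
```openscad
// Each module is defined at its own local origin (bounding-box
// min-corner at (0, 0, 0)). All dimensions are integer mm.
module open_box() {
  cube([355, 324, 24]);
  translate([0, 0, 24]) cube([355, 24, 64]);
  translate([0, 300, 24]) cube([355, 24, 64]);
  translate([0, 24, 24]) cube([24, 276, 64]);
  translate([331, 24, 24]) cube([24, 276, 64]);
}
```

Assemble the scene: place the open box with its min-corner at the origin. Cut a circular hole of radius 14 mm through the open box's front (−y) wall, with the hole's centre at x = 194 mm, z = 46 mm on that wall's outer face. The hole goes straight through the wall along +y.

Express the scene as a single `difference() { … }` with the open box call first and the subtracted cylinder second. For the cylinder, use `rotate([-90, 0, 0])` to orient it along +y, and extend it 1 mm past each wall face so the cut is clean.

difference() {
  open_box();
  translate([194, -1, 46]) rotate([-90, 0, 0]) cylinder(h = 26, r = 14);
}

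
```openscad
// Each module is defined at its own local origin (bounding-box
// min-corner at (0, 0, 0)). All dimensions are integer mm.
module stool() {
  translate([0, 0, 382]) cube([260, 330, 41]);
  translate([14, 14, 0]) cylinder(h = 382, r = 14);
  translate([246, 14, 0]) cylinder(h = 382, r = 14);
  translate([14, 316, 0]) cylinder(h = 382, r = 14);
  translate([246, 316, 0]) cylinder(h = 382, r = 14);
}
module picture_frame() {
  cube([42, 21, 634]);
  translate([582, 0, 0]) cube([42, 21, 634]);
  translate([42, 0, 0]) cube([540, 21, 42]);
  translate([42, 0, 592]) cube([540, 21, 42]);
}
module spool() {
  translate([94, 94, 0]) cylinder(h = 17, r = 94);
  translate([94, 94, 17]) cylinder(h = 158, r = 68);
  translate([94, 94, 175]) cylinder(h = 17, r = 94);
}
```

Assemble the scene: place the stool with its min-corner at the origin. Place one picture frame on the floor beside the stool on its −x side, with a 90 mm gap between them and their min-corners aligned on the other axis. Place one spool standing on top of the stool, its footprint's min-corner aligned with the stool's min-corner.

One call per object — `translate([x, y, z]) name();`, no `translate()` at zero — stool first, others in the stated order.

stool();
translate([-714, 0, 0]) picture_frame();
translate([0, 0, 423]) spool();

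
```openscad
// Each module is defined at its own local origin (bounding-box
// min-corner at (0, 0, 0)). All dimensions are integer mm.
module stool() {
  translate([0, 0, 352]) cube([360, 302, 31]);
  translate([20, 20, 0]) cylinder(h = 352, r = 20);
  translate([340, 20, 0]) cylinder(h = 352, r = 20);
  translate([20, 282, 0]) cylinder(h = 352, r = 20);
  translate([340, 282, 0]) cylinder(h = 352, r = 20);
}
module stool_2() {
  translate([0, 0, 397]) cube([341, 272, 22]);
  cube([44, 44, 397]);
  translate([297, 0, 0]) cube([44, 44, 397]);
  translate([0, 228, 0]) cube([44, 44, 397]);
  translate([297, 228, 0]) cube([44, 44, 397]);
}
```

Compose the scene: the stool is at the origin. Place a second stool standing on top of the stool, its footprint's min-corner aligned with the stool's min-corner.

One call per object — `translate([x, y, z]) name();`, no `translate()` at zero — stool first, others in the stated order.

stool();
translate([0, 0, 383]) stool_2();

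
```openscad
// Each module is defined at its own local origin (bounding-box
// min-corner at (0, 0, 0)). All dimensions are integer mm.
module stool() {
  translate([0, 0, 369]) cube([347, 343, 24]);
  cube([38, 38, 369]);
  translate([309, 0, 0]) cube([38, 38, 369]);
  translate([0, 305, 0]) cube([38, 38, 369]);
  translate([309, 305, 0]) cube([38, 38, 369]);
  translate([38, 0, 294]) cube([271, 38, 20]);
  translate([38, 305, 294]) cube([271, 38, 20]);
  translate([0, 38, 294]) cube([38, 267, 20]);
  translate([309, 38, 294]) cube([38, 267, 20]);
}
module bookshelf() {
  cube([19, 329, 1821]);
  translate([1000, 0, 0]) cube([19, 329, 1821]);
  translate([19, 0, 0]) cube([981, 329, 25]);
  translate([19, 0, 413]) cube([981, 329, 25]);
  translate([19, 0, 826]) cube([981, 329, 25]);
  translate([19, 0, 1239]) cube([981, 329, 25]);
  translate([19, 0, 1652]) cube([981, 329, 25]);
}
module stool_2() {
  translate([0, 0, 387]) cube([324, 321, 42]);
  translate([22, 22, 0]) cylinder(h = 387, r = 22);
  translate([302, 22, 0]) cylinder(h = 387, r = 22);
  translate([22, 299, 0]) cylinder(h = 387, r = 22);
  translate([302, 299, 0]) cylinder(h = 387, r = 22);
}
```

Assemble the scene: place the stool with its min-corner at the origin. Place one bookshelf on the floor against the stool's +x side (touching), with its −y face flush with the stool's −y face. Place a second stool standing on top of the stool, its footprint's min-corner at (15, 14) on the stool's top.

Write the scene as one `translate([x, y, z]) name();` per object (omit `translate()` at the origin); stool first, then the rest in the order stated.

stool();
translate([347, 0, 0]) bookshelf();
translate([15, 14, 393]) stool_2();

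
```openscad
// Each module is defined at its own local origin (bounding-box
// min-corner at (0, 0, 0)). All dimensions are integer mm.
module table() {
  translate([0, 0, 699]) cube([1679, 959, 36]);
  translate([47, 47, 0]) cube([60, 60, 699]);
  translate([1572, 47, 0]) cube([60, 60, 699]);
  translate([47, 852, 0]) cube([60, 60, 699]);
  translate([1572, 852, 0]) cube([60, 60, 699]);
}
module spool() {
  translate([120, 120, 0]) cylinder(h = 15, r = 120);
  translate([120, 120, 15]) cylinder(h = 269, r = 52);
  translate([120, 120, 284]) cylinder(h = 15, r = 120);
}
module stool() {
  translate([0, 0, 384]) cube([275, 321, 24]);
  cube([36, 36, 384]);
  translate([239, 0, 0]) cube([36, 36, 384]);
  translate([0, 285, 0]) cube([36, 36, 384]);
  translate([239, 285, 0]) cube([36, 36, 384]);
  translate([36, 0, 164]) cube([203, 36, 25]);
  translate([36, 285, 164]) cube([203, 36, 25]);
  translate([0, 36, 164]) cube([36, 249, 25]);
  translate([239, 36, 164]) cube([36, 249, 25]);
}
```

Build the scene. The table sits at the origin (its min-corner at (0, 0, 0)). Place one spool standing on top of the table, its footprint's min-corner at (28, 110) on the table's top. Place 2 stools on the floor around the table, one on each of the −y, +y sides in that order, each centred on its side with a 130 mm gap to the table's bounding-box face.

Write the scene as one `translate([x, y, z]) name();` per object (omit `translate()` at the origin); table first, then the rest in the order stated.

table();
translate([28, 110, 735]) spool();
translate([702, -451, 0]) stool();
translate([702, 1089, 0]) stool();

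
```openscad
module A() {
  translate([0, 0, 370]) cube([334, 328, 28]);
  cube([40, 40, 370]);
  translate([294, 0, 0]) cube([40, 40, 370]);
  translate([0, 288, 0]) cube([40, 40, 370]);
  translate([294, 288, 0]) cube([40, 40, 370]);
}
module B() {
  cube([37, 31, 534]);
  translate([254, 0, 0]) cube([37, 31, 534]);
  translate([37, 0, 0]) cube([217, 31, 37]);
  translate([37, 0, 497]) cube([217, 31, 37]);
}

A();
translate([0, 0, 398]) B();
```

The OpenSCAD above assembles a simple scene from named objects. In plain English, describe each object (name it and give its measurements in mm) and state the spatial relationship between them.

A is a four-legged stool. The seat is 334×328 mm, 28 mm thick, top at z = 398 mm. It stands on four square legs, each 40×40 mm in cross-section, from z = 0 to the seat underside, each flush with a corner of the seat.

B is a rectangular picture frame lying in the x–z plane (depth along y). The opening is 217 mm wide (x) by 460 mm tall (z), surrounded by a border 37 mm wide on all four sides. The frame is 31 mm deep and is made of two full-height vertical stiles with two horizontal rails fitted between them.

The picture frame is on top of the stool.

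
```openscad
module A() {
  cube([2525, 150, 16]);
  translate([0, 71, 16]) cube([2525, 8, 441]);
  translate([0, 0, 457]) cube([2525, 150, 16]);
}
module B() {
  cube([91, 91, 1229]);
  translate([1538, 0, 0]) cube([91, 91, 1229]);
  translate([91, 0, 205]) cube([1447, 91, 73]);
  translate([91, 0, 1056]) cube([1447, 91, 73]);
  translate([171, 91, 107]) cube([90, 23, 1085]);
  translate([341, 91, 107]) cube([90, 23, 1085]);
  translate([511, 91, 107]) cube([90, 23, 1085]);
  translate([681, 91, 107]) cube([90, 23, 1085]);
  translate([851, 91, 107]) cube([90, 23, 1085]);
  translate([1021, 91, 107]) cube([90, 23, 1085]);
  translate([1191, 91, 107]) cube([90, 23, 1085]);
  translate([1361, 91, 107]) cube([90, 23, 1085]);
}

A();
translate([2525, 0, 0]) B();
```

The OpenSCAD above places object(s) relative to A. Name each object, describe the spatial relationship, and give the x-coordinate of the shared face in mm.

The I-beam's +x face and the fence section's −x face are both at x = 2525 mm.

A is an I-beam. B is a fence section. The fence section is against the I-beam's +x side, with their −y faces flush. The x-coordinate of the shared face is 2525 mm.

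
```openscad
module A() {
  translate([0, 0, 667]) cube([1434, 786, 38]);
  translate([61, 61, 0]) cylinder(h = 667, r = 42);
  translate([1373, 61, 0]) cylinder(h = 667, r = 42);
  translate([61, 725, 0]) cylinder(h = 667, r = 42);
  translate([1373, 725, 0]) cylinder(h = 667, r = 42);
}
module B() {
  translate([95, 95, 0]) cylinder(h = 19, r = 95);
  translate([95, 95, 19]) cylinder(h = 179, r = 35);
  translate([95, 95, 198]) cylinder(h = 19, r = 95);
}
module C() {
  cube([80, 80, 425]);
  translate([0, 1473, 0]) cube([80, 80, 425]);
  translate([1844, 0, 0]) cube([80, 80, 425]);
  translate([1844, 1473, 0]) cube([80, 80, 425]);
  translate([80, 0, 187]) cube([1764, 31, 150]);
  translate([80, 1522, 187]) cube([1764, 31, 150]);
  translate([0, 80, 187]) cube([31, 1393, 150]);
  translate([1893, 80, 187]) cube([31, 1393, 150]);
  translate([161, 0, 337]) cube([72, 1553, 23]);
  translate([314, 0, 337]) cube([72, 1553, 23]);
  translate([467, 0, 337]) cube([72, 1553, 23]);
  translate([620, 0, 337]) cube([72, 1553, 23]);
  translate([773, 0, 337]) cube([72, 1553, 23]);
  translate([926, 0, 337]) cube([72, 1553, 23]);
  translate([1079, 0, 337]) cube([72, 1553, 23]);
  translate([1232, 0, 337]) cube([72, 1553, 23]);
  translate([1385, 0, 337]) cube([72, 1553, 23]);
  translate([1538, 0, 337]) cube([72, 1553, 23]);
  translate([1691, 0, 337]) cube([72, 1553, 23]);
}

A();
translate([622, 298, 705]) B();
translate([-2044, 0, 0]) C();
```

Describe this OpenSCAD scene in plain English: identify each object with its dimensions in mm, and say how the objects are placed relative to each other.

A is a table with a 1434×786 mm rectangular top, 38 mm thick, top surface at z = 705 mm, supported by four round legs of 84 mm diameter, each leg's bounding box inset 19 mm from the nearest pair of top edges, running from the floor.

B is a spool: two coaxial disc flanges of radius 95 mm and thickness 19 mm, joined by a core cylinder of radius 35 mm and height 179 mm. The lower flange rests on z = 0 and the three cylinders share a vertical axis.

C is a bed frame 1924 mm long (x) by 1553 mm wide (y). Four 80×80 mm corner posts, 425 mm tall, at the corners of the footprint. Four rails of 31 mm thickness and 150 mm height run between adjacent posts with their undersides at z = 187 mm, their outer faces flush with the outside of the frame (the two x-running rails run between the posts' inner faces; the two y-running rails run between the posts' inner faces). 11 slats, each 72 mm wide (x) and 23 mm thick, lie across the top of the two x-running rails, running the full 1553 mm width of the frame in y; the slats are evenly spaced along x between the inner faces of the end posts with equal gaps (rounded down to the nearest mm) at the −x end and between each pair — any rounding remainder accumulates at the +x end.

The spool is on top of the table, centred. The bed frame is on the floor beside the table on its −x side.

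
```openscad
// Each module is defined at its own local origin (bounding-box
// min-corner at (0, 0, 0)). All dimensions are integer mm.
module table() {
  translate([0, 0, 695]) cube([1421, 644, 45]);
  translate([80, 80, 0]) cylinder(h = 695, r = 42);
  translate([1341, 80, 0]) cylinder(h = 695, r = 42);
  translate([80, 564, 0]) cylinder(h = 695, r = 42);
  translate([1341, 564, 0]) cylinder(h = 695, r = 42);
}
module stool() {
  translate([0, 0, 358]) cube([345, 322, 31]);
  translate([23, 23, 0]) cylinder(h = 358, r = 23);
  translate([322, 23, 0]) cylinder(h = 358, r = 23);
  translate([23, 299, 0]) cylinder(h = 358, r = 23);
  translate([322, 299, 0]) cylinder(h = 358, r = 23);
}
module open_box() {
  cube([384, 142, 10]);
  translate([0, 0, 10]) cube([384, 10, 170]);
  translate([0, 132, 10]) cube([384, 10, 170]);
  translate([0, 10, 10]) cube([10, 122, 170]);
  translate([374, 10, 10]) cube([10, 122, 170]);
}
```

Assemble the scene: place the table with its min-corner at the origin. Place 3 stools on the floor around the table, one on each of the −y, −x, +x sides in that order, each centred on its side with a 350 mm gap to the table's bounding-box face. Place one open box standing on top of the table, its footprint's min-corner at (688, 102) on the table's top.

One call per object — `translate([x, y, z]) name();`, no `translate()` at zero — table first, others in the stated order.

table();
translate([538, -672, 0]) stool();
translate([-695, 161, 0]) stool();
translate([1771, 161, 0]) stool();
translate([688, 102, 740]) open_box();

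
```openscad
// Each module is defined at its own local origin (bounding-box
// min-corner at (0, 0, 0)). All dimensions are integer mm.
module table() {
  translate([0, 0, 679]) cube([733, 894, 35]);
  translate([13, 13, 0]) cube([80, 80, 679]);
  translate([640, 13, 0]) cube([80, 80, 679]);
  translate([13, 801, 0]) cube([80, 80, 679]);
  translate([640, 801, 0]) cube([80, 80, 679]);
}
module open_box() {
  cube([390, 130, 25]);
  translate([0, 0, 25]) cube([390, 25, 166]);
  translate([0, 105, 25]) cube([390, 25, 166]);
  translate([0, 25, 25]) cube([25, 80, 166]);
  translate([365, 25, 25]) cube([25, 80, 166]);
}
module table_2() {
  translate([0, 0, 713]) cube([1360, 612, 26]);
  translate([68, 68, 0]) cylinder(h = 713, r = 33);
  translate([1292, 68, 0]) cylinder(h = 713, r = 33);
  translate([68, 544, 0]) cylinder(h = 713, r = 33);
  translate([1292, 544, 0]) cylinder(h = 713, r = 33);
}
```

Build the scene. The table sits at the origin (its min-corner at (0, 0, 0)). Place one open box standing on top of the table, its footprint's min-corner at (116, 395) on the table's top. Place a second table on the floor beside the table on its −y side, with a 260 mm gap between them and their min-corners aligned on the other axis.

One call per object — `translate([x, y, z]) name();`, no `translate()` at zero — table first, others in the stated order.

table();
translate([116, 395, 714]) open_box();
translate([0, -872, 0]) table_2();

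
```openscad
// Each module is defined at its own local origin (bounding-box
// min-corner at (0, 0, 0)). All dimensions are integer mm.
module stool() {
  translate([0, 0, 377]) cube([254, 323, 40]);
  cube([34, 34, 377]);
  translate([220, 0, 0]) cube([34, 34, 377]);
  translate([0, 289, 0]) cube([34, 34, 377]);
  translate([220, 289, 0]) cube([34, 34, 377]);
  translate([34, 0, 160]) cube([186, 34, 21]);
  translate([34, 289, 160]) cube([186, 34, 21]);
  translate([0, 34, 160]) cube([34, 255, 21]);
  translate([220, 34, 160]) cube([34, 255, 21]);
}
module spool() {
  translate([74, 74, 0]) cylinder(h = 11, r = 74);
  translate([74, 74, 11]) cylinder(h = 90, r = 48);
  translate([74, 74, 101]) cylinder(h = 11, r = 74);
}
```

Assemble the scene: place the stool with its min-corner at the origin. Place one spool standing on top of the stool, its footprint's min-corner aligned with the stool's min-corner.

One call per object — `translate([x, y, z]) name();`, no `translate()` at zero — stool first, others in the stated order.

stool();
translate([0, 0, 417]) spool();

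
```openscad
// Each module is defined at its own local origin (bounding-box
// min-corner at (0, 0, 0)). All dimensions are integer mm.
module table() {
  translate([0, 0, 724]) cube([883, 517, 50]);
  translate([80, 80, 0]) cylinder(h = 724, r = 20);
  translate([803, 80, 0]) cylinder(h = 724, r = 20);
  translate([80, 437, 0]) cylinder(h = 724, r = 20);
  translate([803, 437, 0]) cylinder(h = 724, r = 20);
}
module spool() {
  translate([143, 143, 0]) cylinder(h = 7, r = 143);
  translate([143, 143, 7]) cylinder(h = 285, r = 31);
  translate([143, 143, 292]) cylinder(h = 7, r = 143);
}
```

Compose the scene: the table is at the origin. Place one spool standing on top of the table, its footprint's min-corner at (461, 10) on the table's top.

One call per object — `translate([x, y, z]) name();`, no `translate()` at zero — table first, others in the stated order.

table();
translate([461, 10, 774]) spool();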